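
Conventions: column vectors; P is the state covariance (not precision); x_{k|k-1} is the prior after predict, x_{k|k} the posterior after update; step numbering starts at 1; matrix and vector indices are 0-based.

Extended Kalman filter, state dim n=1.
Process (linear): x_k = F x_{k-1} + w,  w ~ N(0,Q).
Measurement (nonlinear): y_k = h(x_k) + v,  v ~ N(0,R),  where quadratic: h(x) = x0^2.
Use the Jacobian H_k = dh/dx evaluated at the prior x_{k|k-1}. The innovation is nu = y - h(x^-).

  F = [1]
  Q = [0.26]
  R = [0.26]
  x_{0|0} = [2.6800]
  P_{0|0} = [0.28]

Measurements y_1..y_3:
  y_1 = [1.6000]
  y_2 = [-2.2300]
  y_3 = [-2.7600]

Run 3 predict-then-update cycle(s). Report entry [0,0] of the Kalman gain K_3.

step 1: x^-=[2.6800]  P^-=[0.5400]  H_jac=[5.3600]  S=[15.7740]  K=[0.1835]  nu=[-5.5824]  x^+=[1.6557]  P^+=[0.0089]
step 2: x^-=[1.6557]  P^-=[0.2689]  H_jac=[3.3113]  S=[3.2085]  K=[0.2775]  nu=[-4.9713]  x^+=[0.2761]  P^+=[0.0218]
step 3: x^-=[0.2761]  P^-=[0.2818]  H_jac=[0.5521]  S=[0.3459]  K=[0.4498]  nu=[-2.8362]  x^+=[-0.9996]  P^+=[0.2118]

K[0,0] = 0.4498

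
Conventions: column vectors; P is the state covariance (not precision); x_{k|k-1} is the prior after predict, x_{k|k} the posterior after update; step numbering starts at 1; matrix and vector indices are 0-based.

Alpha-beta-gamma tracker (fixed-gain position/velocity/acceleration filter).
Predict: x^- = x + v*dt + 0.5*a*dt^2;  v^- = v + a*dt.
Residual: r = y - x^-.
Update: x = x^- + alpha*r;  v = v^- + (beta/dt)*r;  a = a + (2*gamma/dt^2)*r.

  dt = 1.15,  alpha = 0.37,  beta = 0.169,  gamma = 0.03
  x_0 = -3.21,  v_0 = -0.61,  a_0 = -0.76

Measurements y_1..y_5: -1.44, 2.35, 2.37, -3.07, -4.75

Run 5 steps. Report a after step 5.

step 1: x_pred=-4.4140  r=2.9740  x^+=-3.3137  v^+=-1.0469  a^+=-0.6251
step 2: x_pred=-4.9310  r=7.2810  x^+=-2.2370  v^+=-0.6958  a^+=-0.2947
step 3: x_pred=-3.2321  r=5.6021  x^+=-1.1593  v^+=-0.2115  a^+=-0.0406
step 4: x_pred=-1.4293  r=-1.6407  x^+=-2.0364  v^+=-0.4993  a^+=-0.1150
step 5: x_pred=-2.6866  r=-2.0634  x^+=-3.4501  v^+=-0.9348  a^+=-0.2086

a_post = -0.2086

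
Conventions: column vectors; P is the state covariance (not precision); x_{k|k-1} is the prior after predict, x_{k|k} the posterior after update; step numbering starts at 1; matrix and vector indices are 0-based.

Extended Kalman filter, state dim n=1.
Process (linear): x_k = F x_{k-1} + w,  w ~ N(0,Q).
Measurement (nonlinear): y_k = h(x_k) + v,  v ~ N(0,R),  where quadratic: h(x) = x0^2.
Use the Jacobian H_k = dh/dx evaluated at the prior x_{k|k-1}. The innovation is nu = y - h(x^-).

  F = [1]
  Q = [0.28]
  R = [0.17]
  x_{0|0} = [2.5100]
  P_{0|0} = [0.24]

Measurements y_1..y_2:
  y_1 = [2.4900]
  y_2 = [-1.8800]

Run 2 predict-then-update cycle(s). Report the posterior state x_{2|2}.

x_post = [0.4110]

step 1: x^-=[2.5100]  P^-=[0.5200]  H_jac=[5.0200]  S=[13.2742]  K=[0.1967]  nu=[-3.8101]  x^+=[1.7607]  P^+=[0.0067]
step 2: x^-=[1.7607]  P^-=[0.2867]  H_jac=[3.5215]  S=[3.7248]  K=[0.2710]  nu=[-4.9802]  x^+=[0.4110]  P^+=[0.0131]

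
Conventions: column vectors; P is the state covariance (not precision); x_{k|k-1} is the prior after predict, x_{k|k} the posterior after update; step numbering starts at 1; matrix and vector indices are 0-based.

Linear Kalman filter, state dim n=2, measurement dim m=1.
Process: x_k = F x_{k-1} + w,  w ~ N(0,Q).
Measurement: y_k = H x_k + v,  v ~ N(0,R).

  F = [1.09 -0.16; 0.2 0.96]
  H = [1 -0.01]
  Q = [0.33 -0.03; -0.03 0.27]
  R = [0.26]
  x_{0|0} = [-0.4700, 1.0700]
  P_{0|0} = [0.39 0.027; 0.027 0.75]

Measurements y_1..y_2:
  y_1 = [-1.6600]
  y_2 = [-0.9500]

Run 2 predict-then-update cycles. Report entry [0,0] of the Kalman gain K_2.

K[0,0] = 0.6929

step 1: x^-=[-0.6835, 0.9332]  P^-=[0.8031 -0.0328; -0.0328 0.9872]  S=[1.0639]  K=[0.7552; -0.0401]  nu=[-0.9672]  x^+=[-1.4139, 0.9720]  P^+=[0.1963 -0.0006; -0.0006 0.9855]
step 2: x^-=[-1.6967, 0.6503]  P^-=[0.5887 -0.1391; -0.1391 1.1858]  S=[0.8516]  K=[0.6929; -0.1773]  nu=[0.7532]  x^+=[-1.1748, 0.5168]  P^+=[0.1798 -0.0345; -0.0345 1.1591]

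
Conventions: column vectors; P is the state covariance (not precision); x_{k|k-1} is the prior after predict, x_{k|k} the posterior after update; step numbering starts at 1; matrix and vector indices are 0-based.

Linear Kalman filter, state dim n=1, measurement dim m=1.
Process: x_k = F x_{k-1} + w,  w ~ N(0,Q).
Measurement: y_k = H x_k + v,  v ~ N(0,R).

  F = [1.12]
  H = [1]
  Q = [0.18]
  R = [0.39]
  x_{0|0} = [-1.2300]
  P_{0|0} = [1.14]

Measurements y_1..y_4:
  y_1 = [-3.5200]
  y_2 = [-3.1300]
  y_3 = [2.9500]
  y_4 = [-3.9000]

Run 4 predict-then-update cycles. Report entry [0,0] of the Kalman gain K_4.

K[0,0] = 0.5344

step 1: x^-=[-1.3776]  P^-=[1.6100]  S=[2.0000]  K=[0.8050]  nu=[-2.1424]  x^+=[-3.1022]  P^+=[0.3140]
step 2: x^-=[-3.4745]  P^-=[0.5738]  S=[0.9638]  K=[0.5954]  nu=[0.3445]  x^+=[-3.2694]  P^+=[0.2322]
step 3: x^-=[-3.6617]  P^-=[0.4713]  S=[0.8613]  K=[0.5472]  nu=[6.6117]  x^+=[-0.0440]  P^+=[0.2134]
step 4: x^-=[-0.0492]  P^-=[0.4477]  S=[0.8377]  K=[0.5344]  nu=[-3.8508]  x^+=[-2.1072]  P^+=[0.2084]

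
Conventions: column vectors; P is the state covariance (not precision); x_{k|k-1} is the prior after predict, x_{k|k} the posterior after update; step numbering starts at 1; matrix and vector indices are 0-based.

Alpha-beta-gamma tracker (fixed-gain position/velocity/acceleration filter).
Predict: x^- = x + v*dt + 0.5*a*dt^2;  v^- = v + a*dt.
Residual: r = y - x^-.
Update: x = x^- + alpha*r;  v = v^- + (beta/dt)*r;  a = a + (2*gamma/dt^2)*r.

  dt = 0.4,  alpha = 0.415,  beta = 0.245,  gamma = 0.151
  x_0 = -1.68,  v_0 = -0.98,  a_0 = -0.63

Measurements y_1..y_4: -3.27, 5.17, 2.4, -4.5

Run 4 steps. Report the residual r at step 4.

resid = -11.0638

step 1: x_pred=-2.1224  r=-1.1476  x^+=-2.5987  v^+=-1.9349  a^+=-2.7961
step 2: x_pred=-3.5963  r=8.7663  x^+=0.0417  v^+=2.3160  a^+=13.7503
step 3: x_pred=2.0681  r=0.3319  x^+=2.2059  v^+=8.0194  a^+=14.3767
step 4: x_pred=6.5638  r=-11.0638  x^+=1.9723  v^+=6.9935  a^+=-6.5062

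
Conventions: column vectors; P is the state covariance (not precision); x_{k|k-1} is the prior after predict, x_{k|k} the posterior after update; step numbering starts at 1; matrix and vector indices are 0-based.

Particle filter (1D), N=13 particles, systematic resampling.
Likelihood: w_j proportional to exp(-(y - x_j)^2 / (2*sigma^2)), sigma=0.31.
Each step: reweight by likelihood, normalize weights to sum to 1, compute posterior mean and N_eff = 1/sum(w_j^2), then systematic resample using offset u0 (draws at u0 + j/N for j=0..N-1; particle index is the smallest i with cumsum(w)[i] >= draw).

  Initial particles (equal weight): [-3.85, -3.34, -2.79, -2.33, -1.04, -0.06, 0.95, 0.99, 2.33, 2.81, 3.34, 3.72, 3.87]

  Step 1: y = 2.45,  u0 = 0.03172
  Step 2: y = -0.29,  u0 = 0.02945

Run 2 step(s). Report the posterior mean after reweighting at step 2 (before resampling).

post_mean = 2.3300

step 1: w=[0.0000, 0.0000, 0.0000, 0.0000, 0.0000, 0.0000, 0.0000, 0.0000, 0.6382, 0.3505, 0.0112, 0.0002, 0.0000]  mean=2.5097  Neff=1.8860  idx=[8, 8, 8, 8, 8, 8, 8, 8, 9, 9, 9, 9, 9]
step 2: w=[0.1250, 0.1250, 0.1250, 0.1250, 0.1250, 0.1250, 0.1250, 0.1250, 0.0000, 0.0000, 0.0000, 0.0000, 0.0000]  mean=2.3300  Neff=8.0000  idx=[0, 0, 1, 2, 2, 3, 3, 4, 5, 5, 6, 7, 7]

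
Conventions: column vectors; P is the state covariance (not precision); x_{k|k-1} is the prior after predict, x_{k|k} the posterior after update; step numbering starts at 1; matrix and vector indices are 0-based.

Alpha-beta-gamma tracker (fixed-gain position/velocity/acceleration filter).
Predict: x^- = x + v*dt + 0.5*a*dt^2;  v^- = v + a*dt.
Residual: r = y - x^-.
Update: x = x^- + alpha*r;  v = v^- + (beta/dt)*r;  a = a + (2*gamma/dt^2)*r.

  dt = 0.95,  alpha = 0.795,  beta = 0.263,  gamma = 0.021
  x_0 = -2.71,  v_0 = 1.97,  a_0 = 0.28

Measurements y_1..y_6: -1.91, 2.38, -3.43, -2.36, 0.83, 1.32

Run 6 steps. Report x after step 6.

step 1: x_pred=-0.7122  r=-1.1978  x^+=-1.6644  v^+=1.9044  a^+=0.2243
step 2: x_pred=0.2459  r=2.1341  x^+=1.9425  v^+=2.7082  a^+=0.3236
step 3: x_pred=4.6613  r=-8.0913  x^+=-1.7713  v^+=0.7756  a^+=-0.0530
step 4: x_pred=-1.0584  r=-1.3016  x^+=-2.0932  v^+=0.3649  a^+=-0.1136
step 5: x_pred=-1.7977  r=2.6277  x^+=0.2913  v^+=0.9845  a^+=0.0087
step 6: x_pred=1.2305  r=0.0895  x^+=1.3017  v^+=1.0176  a^+=0.0129

x_post = 1.3017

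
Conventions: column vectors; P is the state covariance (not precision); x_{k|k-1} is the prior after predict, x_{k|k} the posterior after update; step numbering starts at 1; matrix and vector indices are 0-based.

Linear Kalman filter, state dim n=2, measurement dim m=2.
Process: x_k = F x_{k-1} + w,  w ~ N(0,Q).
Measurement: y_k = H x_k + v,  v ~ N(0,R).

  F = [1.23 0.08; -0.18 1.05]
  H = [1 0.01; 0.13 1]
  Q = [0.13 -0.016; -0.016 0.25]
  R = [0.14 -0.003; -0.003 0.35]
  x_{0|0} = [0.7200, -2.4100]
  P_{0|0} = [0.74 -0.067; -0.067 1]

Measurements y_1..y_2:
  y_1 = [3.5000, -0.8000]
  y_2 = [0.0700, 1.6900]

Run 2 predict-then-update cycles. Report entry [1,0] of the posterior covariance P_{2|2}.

step 1: x^-=[0.6928, -2.6601]  P^-=[1.2428 -0.1814; -0.1814 1.4018]  S=[1.3793 -0.0091; -0.0091 1.7256]  K=[0.8997 -0.0068; -0.1161 0.7981]  nu=[2.8338, 1.7700]  x^+=[3.2303, -1.5765]  P^+=[0.1262 -0.0215; -0.0215 0.2825]
step 2: x^-=[3.8471, -2.2368]  P^-=[0.3185 -0.0476; -0.0476 0.5736]  S=[0.4576 -0.0036; -0.0036 0.9166]  K=[0.6949 -0.0041; -0.0868 0.6187]  nu=[-3.7548, 3.4267]  x^+=[1.2237, 0.2090]  P^+=[0.0975 -0.0162; -0.0162 0.2189]

P_post[1,0] = -0.0162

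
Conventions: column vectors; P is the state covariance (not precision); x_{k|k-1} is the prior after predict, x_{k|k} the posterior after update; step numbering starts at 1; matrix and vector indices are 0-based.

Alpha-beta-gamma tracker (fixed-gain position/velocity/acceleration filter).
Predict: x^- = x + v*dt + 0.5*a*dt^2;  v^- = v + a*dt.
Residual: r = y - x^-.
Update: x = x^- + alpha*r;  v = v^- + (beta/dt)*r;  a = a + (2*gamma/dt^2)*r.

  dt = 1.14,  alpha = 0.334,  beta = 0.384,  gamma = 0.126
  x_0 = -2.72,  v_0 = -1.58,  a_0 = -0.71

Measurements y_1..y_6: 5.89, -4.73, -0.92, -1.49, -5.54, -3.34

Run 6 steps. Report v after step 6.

step 1: x_pred=-4.9826  r=10.8726  x^+=-1.3511  v^+=1.2729  a^+=1.3983
step 2: x_pred=1.0086  r=-5.7386  x^+=-0.9081  v^+=0.9339  a^+=0.2855
step 3: x_pred=0.3421  r=-1.2621  x^+=-0.0794  v^+=0.8343  a^+=0.0408
step 4: x_pred=0.8981  r=-2.3881  x^+=0.1005  v^+=0.0763  a^+=-0.4223
step 5: x_pred=-0.0869  r=-5.4531  x^+=-1.9082  v^+=-2.2419  a^+=-1.4797
step 6: x_pred=-5.4255  r=2.0855  x^+=-4.7290  v^+=-3.2263  a^+=-1.0753

v_post = -3.2263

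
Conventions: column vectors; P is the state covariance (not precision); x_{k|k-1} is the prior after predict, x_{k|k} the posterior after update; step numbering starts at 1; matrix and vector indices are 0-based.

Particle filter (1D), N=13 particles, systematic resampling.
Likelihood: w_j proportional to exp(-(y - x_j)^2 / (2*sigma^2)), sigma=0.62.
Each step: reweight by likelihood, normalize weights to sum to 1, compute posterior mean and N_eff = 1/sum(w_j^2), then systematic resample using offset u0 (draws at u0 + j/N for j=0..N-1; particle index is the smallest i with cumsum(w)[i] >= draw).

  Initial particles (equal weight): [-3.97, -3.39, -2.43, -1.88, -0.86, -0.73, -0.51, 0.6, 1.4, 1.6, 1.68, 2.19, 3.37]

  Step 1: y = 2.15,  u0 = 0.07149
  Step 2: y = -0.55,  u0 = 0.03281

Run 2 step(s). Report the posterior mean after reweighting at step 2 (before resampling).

step 1: w=[0.0000, 0.0000, 0.0000, 0.0000, 0.0000, 0.0000, 0.0000, 0.0142, 0.1556, 0.2182, 0.2426, 0.3227, 0.0467]  mean=1.8470  Neff=4.2160  idx=[8, 8, 9, 9, 9, 10, 10, 10, 11, 11, 11, 11, 12]
step 2: w=[0.2689, 0.2689, 0.0925, 0.0925, 0.0925, 0.0587, 0.0587, 0.0587, 0.0022, 0.0022, 0.0022, 0.0022, 0.0000]  mean=1.5117  Neff=5.5370  idx=[0, 0, 0, 0, 1, 1, 1, 2, 3, 4, 4, 6, 7]

post_mean = 1.5117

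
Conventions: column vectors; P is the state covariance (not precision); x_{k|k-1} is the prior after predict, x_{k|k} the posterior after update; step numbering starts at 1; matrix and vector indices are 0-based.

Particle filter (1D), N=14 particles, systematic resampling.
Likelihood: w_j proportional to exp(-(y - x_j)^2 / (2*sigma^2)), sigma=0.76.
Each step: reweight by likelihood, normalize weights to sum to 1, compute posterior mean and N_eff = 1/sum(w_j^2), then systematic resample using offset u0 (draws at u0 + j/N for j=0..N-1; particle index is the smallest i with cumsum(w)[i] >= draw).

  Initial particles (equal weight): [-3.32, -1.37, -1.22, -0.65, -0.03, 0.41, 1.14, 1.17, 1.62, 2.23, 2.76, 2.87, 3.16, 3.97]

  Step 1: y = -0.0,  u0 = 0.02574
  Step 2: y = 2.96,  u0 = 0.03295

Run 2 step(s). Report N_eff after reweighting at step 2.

N_eff = 3.4226

step 1: w=[0.0000, 0.0521, 0.0729, 0.1835, 0.2644, 0.2287, 0.0859, 0.0809, 0.0273, 0.0036, 0.0004, 0.0002, 0.0000, 0.0000]  mean=0.0526  Neff=5.5985  idx=[1, 2, 3, 3, 4, 4, 4, 4, 5, 5, 5, 6, 6, 7]
step 2: w=[0.0000, 0.0000, 0.0001, 0.0001, 0.0023, 0.0023, 0.0023, 0.0023, 0.0190, 0.0190, 0.0190, 0.3013, 0.3013, 0.3309]  mean=1.0972  Neff=3.4226  idx=[9, 11, 11, 11, 11, 12, 12, 12, 12, 13, 13, 13, 13, 13]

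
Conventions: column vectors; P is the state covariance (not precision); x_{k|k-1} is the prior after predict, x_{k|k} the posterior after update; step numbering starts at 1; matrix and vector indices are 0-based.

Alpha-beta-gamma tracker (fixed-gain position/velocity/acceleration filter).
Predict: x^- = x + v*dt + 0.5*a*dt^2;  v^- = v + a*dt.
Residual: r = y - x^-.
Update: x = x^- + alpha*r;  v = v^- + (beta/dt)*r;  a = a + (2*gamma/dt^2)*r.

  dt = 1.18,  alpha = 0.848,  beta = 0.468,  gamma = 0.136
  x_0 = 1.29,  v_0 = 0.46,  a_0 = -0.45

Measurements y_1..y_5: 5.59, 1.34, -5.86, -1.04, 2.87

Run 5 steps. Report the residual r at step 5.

resid = 8.6909

step 1: x_pred=1.5195  r=4.0705  x^+=4.9713  v^+=1.5434  a^+=0.3452
step 2: x_pred=7.0328  r=-5.6928  x^+=2.2053  v^+=-0.3071  a^+=-0.7669
step 3: x_pred=1.3090  r=-7.1690  x^+=-4.7703  v^+=-4.0554  a^+=-2.1673
step 4: x_pred=-11.0646  r=10.0246  x^+=-2.5637  v^+=-2.6370  a^+=-0.2091
step 5: x_pred=-5.8209  r=8.6909  x^+=1.5490  v^+=0.5632  a^+=1.4887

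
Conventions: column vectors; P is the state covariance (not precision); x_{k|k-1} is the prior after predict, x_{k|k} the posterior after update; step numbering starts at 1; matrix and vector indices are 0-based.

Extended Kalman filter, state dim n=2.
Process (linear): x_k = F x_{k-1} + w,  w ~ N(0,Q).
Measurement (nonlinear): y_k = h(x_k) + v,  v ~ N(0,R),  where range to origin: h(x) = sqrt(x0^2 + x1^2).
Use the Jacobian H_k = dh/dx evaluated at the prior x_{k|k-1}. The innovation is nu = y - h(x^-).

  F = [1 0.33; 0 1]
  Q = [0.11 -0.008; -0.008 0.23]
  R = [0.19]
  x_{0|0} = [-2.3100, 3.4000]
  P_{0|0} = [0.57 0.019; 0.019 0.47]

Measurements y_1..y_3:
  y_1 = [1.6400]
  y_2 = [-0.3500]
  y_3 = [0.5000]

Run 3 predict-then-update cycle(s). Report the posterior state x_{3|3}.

step 1: x^-=[-1.1880, 3.4000]  P^-=[0.7437 0.1661; 0.1661 0.7000]  H_jac=[-0.3299 0.9440]  S=[0.7913]  K=[-0.1119; 0.7659]  nu=[-1.9616]  x^+=[-0.9686, 1.8977]  P^+=[0.7338 0.2339; 0.2339 0.2359]
step 2: x^-=[-0.3423, 1.8977]  P^-=[1.0239 0.3037; 0.3037 0.4659]  H_jac=[-0.1775 0.9841]  S=[0.5673]  K=[0.2065; 0.7131]  nu=[-2.2783]  x^+=[-0.8128, 0.2731]  P^+=[0.9997 0.2202; 0.2202 0.1774]
step 3: x^-=[-0.7226, 0.2731]  P^-=[1.2743 0.2707; 0.2707 0.4074]  H_jac=[-0.9354 0.3535]  S=[1.1770]  K=[-0.9315; -0.0928]  nu=[-0.2725]  x^+=[-0.4688, 0.2984]  P^+=[0.2531 0.1690; 0.1690 0.3973]

x_post = [-0.4688, 0.2984]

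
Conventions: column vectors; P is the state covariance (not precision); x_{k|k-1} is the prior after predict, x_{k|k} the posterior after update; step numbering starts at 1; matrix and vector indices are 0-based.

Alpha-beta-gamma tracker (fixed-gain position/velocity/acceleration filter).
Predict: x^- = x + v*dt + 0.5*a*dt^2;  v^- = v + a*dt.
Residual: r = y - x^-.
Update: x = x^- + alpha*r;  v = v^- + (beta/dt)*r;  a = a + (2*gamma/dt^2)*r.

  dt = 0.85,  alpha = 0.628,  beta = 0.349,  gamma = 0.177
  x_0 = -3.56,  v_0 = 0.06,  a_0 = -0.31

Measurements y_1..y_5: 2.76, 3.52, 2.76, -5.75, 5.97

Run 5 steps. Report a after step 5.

step 1: x_pred=-3.6210  r=6.3810  x^+=0.3863  v^+=2.4165  a^+=2.8165
step 2: x_pred=3.4577  r=0.0623  x^+=3.4968  v^+=4.8360  a^+=2.8470
step 3: x_pred=8.6359  r=-5.8759  x^+=4.9458  v^+=4.8434  a^+=-0.0320
step 4: x_pred=9.0511  r=-14.8011  x^+=-0.2440  v^+=-1.2610  a^+=-7.2841
step 5: x_pred=-3.9472  r=9.9172  x^+=2.2808  v^+=-3.3806  a^+=-2.4250

a_post = -2.4250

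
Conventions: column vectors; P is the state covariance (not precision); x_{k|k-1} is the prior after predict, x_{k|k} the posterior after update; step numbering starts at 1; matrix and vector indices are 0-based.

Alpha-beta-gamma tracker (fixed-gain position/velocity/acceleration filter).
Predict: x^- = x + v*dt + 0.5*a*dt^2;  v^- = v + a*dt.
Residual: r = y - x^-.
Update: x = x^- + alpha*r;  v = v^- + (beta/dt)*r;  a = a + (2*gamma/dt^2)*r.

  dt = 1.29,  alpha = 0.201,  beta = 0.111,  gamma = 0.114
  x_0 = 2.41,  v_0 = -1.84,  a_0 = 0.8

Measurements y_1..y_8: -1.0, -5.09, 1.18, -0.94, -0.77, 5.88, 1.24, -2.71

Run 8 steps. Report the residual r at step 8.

step 1: x_pred=0.7020  r=-1.7020  x^+=0.3599  v^+=-0.9545  a^+=0.5668
step 2: x_pred=-0.3997  r=-4.6903  x^+=-1.3425  v^+=-0.6269  a^+=-0.0758
step 3: x_pred=-2.2142  r=3.3942  x^+=-1.5320  v^+=-0.4326  a^+=0.3892
step 4: x_pred=-1.7662  r=0.8262  x^+=-1.6001  v^+=0.1406  a^+=0.5024
step 5: x_pred=-1.0007  r=0.2307  x^+=-0.9544  v^+=0.8085  a^+=0.5340
step 6: x_pred=0.5330  r=5.3470  x^+=1.6078  v^+=1.9575  a^+=1.2666
step 7: x_pred=5.1869  r=-3.9469  x^+=4.3936  v^+=3.2519  a^+=0.7259
step 8: x_pred=9.1924  r=-11.9024  x^+=6.8000  v^+=3.1641  a^+=-0.9049

resid = -11.9024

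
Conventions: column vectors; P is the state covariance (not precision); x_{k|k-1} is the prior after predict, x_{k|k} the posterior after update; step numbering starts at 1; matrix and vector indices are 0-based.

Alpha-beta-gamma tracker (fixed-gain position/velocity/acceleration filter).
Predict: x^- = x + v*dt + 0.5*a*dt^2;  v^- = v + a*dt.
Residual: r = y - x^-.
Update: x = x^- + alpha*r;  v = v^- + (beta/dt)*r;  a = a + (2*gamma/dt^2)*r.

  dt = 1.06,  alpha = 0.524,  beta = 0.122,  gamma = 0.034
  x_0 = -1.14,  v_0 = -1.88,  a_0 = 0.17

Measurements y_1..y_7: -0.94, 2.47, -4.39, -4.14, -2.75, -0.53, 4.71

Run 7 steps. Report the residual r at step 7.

step 1: x_pred=-3.0373  r=2.0973  x^+=-1.9383  v^+=-1.4584  a^+=0.2969
step 2: x_pred=-3.3174  r=5.7874  x^+=-0.2848  v^+=-0.4776  a^+=0.6472
step 3: x_pred=-0.4274  r=-3.9626  x^+=-2.5038  v^+=-0.2476  a^+=0.4074
step 4: x_pred=-2.5375  r=-1.6025  x^+=-3.3772  v^+=-0.0003  a^+=0.3104
step 5: x_pred=-3.2031  r=0.4531  x^+=-2.9657  v^+=0.3809  a^+=0.3378
step 6: x_pred=-2.3721  r=1.8421  x^+=-1.4069  v^+=0.9510  a^+=0.4493
step 7: x_pred=-0.1464  r=4.8564  x^+=2.3983  v^+=1.9862  a^+=0.7432

resid = 4.8564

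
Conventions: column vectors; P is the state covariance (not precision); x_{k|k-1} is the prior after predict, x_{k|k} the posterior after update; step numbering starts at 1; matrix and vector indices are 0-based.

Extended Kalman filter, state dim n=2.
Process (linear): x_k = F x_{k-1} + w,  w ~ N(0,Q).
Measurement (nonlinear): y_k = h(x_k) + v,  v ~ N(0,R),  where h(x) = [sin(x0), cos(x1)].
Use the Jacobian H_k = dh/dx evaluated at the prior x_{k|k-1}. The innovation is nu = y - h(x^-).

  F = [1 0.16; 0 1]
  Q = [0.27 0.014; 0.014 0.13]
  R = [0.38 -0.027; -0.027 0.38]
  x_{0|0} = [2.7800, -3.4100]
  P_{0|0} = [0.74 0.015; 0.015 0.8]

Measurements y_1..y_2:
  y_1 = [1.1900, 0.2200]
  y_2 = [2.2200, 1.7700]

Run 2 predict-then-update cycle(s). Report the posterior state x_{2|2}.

x_post = [1.7413, -5.8354]

step 1: x^-=[2.2344, -3.4100]  P^-=[1.0353 0.1570; 0.1570 0.9300]  H_jac=[-0.6160 0.0000; 0.0000 -0.2652]  S=[0.7728 -0.0014; -0.0014 0.4454]  K=[-0.8253 -0.0960; -0.1261 -0.5541]  nu=[0.4022, 1.1842]  x^+=[1.7888, -4.1169]  P^+=[0.5050 0.0535; 0.0535 0.7811]
step 2: x^-=[1.1301, -4.1169]  P^-=[0.8121 0.1925; 0.1925 0.9111]  H_jac=[0.4266 0.0000; 0.0000 -0.8279]  S=[0.5278 -0.0950; -0.0950 1.0045]  K=[0.6387 -0.0983; 0.0208 -0.7490]  nu=[1.3156, 2.3309]  x^+=[1.7413, -5.8354]  P^+=[0.5752 0.0659; 0.0659 0.3445]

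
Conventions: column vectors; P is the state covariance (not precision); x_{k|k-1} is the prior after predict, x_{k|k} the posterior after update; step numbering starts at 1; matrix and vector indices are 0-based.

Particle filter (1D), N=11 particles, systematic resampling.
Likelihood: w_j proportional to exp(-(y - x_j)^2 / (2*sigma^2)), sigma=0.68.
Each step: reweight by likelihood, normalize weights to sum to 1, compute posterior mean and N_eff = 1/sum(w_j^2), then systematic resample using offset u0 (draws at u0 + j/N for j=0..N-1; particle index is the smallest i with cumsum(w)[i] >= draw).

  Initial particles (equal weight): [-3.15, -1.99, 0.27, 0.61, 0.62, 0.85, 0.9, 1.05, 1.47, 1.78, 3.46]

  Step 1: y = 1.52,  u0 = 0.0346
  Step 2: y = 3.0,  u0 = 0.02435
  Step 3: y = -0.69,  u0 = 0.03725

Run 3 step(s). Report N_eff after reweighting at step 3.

step 1: w=[0.0000, 0.0000, 0.0368, 0.0814, 0.0830, 0.1227, 0.1316, 0.1570, 0.1988, 0.1853, 0.0034]  mean=1.1325  Neff=6.8608  idx=[2, 4, 5, 5, 6, 7, 7, 8, 8, 9, 9]
step 2: w=[0.0005, 0.0035, 0.0109, 0.0109, 0.0138, 0.0266, 0.0266, 0.1291, 0.1291, 0.3245, 0.3245]  mean=1.6238  Neff=4.0692  idx=[3, 7, 7, 8, 9, 9, 9, 9, 10, 10, 10]
step 3: w=[0.7272, 0.0609, 0.0609, 0.0609, 0.0129, 0.0129, 0.0129, 0.0129, 0.0129, 0.0129, 0.0129]  mean=1.0471  Neff=1.8483  idx=[0, 0, 0, 0, 0, 0, 0, 0, 1, 3, 6]

N_eff = 1.8483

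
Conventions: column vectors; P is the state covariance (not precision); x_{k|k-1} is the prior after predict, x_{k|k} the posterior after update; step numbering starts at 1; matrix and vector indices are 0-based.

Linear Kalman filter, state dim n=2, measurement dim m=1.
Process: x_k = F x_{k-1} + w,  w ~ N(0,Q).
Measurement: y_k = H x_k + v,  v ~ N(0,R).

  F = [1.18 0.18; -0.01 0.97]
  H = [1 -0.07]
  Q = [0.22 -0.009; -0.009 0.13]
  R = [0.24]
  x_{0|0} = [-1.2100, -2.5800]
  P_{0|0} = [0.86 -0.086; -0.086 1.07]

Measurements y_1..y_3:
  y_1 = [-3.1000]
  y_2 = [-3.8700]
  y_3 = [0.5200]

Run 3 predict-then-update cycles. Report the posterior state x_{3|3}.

step 1: x^-=[-1.8922, -2.4905]  P^-=[1.4156 0.0694; 0.0694 1.1385]  S=[1.6515]  K=[0.8542; -0.0062]  nu=[-1.3821]  x^+=[-3.0729, -2.4819]  P^+=[0.2105 0.0782; 0.0782 1.1385]
step 2: x^-=[-4.0727, -2.3767]  P^-=[0.5832 0.2767; 0.2767 1.1997]  S=[0.7903]  K=[0.7134; 0.2438]  nu=[0.0364]  x^+=[-4.0468, -2.3678]  P^+=[0.1810 0.1392; 0.1392 1.1527]
step 3: x^-=[-5.2014, -2.2563]  P^-=[0.5684 0.3492; 0.3492 1.2119]  S=[0.7655]  K=[0.7107; 0.3454]  nu=[5.5635]  x^+=[-1.2477, -0.3349]  P^+=[0.1818 0.1613; 0.1613 1.1206]

x_post = [-1.2477, -0.3349]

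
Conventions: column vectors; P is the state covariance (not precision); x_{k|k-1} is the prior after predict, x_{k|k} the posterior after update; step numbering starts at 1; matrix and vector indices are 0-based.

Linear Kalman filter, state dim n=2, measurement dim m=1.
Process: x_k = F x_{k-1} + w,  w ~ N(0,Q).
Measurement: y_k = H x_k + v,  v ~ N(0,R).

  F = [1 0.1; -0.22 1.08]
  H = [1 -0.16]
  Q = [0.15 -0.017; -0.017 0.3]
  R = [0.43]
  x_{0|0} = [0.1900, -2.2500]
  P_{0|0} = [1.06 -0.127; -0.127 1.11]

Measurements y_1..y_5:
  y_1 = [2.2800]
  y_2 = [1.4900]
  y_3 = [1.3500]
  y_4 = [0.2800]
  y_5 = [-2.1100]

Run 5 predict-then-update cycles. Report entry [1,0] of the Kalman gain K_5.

K[1,0] = 0.3074

step 1: x^-=[-0.0350, -2.4718]  P^-=[1.1957 -0.2647; -0.2647 1.7064]  S=[1.7541]  K=[0.7058; -0.3065]  nu=[1.9195]  x^+=[1.3198, -3.0602]  P^+=[0.3219 0.1148; 0.1148 1.5415]
step 2: x^-=[1.0138, -3.5954]  P^-=[0.5103 0.2002; 0.2002 2.0591]  S=[0.9289]  K=[0.5148; -0.1392]  nu=[-0.0991]  x^+=[0.9628, -3.5816]  P^+=[0.2641 0.2667; 0.2667 2.0411]
step 3: x^-=[0.6046, -4.0799]  P^-=[0.4878 0.4275; 0.4275 2.5667]  S=[0.8467]  K=[0.4953; 0.0199]  nu=[0.0926]  x^+=[0.6505, -4.0781]  P^+=[0.2801 0.4192; 0.4192 2.5664]
step 4: x^-=[0.2427, -4.5475]  P^-=[0.5396 0.6421; 0.6421 3.1078]  S=[0.8437]  K=[0.5178; 0.1716]  nu=[-0.6903]  x^+=[-0.1147, -4.6659]  P^+=[0.3134 0.5671; 0.5671 3.0829]
step 5: x^-=[-0.5813, -5.0140]  P^-=[0.6076 0.8470; 0.8470 3.6416]  S=[0.8598]  K=[0.5491; 0.3074]  nu=[-2.3309]  x^+=[-1.8612, -5.7305]  P^+=[0.3484 0.7018; 0.7018 3.5604]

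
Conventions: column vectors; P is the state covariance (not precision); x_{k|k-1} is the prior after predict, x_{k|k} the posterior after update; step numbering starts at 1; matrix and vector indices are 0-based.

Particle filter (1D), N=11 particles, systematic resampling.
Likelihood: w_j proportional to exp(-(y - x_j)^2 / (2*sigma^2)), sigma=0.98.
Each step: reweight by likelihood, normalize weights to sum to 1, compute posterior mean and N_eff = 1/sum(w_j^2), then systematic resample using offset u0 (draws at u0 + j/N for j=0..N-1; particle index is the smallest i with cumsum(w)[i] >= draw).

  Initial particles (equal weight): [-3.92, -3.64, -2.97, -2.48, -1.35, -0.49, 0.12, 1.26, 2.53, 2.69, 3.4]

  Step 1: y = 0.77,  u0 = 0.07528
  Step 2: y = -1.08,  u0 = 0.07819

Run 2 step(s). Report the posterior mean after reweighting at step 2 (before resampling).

post_mean = -0.1059

step 1: w=[0.0000, 0.0000, 0.0003, 0.0016, 0.0371, 0.1685, 0.3090, 0.3398, 0.0768, 0.0565, 0.0105]  mean=0.7097  Neff=4.0015  idx=[5, 5, 6, 6, 6, 7, 7, 7, 7, 8, 9]
step 2: w=[0.2514, 0.2514, 0.1424, 0.1424, 0.1424, 0.0174, 0.0174, 0.0174, 0.0174, 0.0003, 0.0002]  mean=-0.1059  Neff=5.3085  idx=[0, 0, 1, 1, 1, 2, 2, 3, 4, 4, 8]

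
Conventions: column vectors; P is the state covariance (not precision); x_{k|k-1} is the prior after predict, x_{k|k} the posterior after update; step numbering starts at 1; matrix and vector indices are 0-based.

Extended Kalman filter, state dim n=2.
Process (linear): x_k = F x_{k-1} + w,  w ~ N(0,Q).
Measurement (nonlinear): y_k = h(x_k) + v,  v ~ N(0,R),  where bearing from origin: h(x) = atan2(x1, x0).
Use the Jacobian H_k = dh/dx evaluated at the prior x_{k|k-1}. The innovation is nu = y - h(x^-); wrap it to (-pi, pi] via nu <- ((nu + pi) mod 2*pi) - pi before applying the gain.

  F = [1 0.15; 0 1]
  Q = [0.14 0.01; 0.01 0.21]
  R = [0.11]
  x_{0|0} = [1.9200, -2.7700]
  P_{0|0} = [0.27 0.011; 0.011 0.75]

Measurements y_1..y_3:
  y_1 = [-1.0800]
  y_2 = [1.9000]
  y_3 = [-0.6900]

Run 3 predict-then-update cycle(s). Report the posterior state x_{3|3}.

x_post = [3.7447, -1.1021]

step 1: x^-=[1.5045, -2.7700]  P^-=[0.4302 0.1335; 0.1335 0.9600]  H_jac=[0.2788 0.1514]  S=[0.1767]  K=[0.7930; 1.0332]  nu=[-0.0068]  x^+=[1.4991, -2.7770]  P^+=[0.3190 -0.0113; -0.0113 0.7714]
step 2: x^-=[1.0826, -2.7770]  P^-=[0.4730 0.1144; 0.1144 0.9814]  H_jac=[0.3126 0.1219]  S=[0.1795]  K=[0.9014; 0.8655]  nu=[3.0991]  x^+=[3.8760, -0.0949]  P^+=[0.3272 -0.0256; -0.0256 0.8469]
step 3: x^-=[3.8618, -0.0949]  P^-=[0.4785 0.1114; 0.1114 1.0569]  H_jac=[0.0064 0.2588]  S=[0.1812]  K=[0.1760; 1.5136]  nu=[-0.6654]  x^+=[3.7447, -1.1021]  P^+=[0.4729 0.0632; 0.0632 0.6418]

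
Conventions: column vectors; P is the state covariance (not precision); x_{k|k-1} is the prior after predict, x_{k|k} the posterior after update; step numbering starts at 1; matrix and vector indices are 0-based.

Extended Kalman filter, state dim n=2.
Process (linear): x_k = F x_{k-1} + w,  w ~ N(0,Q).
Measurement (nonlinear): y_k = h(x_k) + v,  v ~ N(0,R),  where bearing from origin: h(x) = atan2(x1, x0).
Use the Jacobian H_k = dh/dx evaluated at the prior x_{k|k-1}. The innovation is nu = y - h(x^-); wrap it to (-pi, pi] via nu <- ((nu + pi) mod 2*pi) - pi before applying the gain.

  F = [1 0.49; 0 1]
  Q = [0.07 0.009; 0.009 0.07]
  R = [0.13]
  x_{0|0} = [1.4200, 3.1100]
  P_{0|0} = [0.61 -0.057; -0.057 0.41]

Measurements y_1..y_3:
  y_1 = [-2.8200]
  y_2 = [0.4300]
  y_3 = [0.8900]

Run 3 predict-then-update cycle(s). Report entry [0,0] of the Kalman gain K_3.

K[0,0] = -0.3845

step 1: x^-=[2.9439, 3.1100]  P^-=[0.7226 0.1529; 0.1529 0.4800]  H_jac=[-0.1696 0.1605]  S=[0.1548]  K=[-0.6329; 0.3302]  nu=[2.6504]  x^+=[1.2664, 3.9852]  P^+=[0.6606 0.1853; 0.1853 0.4631]
step 2: x^-=[3.2191, 3.9852]  P^-=[1.0233 0.4212; 0.4212 0.5331]  H_jac=[-0.1518 0.1227]  S=[0.1459]  K=[-0.7108; 0.0098]  nu=[-0.4613]  x^+=[3.5470, 3.9806]  P^+=[0.9496 0.4222; 0.4222 0.5331]
step 3: x^-=[5.4975, 3.9806]  P^-=[1.5613 0.6924; 0.6924 0.6031]  H_jac=[-0.0864 0.1193]  S=[0.1360]  K=[-0.3845; 0.0893]  nu=[0.2633]  x^+=[5.3963, 4.0041]  P^+=[1.5412 0.6971; 0.6971 0.6020]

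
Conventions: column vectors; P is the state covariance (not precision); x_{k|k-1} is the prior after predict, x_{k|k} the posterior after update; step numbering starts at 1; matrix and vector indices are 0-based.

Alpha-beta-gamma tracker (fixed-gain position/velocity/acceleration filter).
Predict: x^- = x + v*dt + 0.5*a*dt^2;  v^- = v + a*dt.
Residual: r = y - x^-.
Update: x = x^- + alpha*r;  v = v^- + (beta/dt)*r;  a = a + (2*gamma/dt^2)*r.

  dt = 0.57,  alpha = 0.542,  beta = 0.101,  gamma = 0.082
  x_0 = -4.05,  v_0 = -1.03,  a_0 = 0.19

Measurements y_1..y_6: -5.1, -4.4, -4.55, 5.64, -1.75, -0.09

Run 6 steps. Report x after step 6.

x_post = 1.6227

step 1: x_pred=-4.6062  r=-0.4938  x^+=-4.8739  v^+=-1.0092  a^+=-0.0592
step 2: x_pred=-5.4587  r=1.0587  x^+=-4.8849  v^+=-0.8554  a^+=0.4752
step 3: x_pred=-5.2953  r=0.7453  x^+=-4.8913  v^+=-0.4525  a^+=0.8514
step 4: x_pred=-5.0109  r=10.6509  x^+=0.7619  v^+=1.9201  a^+=6.2276
step 5: x_pred=2.8680  r=-4.6180  x^+=0.3650  v^+=4.6516  a^+=3.8966
step 6: x_pred=3.6494  r=-3.7394  x^+=1.6227  v^+=6.2100  a^+=2.0090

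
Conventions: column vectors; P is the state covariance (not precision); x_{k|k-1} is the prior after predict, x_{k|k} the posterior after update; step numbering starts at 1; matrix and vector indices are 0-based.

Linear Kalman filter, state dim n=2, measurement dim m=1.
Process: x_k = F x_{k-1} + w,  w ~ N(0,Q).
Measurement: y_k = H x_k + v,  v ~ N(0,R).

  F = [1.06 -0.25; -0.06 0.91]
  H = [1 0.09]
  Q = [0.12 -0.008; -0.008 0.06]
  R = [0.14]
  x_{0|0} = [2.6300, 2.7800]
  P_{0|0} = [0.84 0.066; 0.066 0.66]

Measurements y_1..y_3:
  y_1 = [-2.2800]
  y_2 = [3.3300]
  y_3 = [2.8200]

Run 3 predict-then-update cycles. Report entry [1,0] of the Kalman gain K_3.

step 1: x^-=[2.0928, 2.3720]  P^-=[1.0701 -0.1469; -0.1469 0.6024]  S=[1.1885]  K=[0.8892; -0.0780]  nu=[-4.5863]  x^+=[-1.9854, 2.7297]  P^+=[0.1303 -0.0645; -0.0645 0.5951]
step 2: x^-=[-2.7870, 2.6032]  P^-=[0.3378 -0.2148; -0.2148 0.5603]  S=[0.4436]  K=[0.7178; -0.3706]  nu=[5.8827]  x^+=[1.4355, 0.4230]  P^+=[0.1092 -0.0968; -0.0968 0.4994]
step 3: x^-=[1.4159, 0.2988]  P^-=[0.3252 -0.2234; -0.2234 0.4845]  S=[0.4289]  K=[0.7113; -0.4192]  nu=[1.3772]  x^+=[2.3956, -0.2785]  P^+=[0.1082 -0.0955; -0.0955 0.4092]

K[1,0] = -0.4192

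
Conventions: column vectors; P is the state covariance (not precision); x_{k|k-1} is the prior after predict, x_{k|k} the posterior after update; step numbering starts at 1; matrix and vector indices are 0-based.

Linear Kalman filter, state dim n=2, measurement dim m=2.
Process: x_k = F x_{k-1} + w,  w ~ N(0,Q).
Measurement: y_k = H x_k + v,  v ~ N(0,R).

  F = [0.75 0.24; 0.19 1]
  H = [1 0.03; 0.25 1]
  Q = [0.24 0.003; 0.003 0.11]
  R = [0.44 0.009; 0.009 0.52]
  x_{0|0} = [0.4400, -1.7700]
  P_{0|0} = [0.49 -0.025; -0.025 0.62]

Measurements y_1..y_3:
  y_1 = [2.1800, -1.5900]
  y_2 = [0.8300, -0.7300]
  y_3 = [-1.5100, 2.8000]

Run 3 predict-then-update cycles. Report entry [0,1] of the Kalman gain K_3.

step 1: x^-=[-0.0948, -1.6864]  P^-=[0.5423 0.2017; 0.2017 0.7382]  S=[0.9951 0.3700; 0.3700 1.3930]  K=[0.5116 0.1063; 0.0161 0.5619]  nu=[2.3254, 0.1201]  x^+=[1.1076, -1.5815]  P^+=[0.2259 0.0034; 0.0034 0.2915]
step 2: x^-=[0.4511, -1.3711]  P^-=[0.3851 0.1078; 0.1078 0.4109]  S=[0.8319 0.2263; 0.2263 1.0089]  K=[0.4385 0.1040; 0.0281 0.4277]  nu=[0.4200, 0.5283]  x^+=[0.6902, -1.1333]  P^+=[0.1936 0.0096; 0.0096 0.2203]
step 3: x^-=[0.2457, -1.0022]  P^-=[0.3650 0.0911; 0.0911 0.3409]  S=[0.8108 0.2023; 0.2023 0.9293]  K=[0.4279 0.1031; 0.0289 0.3851]  nu=[-1.7256, 3.7408]  x^+=[-0.1069, 0.3884]  P^+=[0.1889 0.0102; 0.0102 0.1979]

K[0,1] = 0.1031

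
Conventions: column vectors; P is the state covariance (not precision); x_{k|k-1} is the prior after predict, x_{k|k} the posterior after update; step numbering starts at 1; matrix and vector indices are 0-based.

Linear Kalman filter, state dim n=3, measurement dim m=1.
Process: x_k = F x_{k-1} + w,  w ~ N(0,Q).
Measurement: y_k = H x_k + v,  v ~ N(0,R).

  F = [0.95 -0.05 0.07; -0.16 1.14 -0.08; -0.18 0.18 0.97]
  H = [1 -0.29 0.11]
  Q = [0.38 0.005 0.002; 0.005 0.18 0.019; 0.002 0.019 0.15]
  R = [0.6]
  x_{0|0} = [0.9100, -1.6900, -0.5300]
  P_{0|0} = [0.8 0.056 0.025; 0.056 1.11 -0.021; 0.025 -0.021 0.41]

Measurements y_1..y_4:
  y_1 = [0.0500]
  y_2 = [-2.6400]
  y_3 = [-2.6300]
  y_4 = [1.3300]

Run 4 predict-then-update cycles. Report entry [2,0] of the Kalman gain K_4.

step 1: x^-=[0.9119, -2.0298, -0.9821]  P^-=[1.1049 -0.1250 -0.0834; -0.1250 1.6297 0.1985; -0.0834 0.1985 0.5780]  S=[1.8905]  K=[0.5988; -0.3046; -0.0409]  nu=[-1.3425]  x^+=[0.1080, -1.6209, -0.9272]  P^+=[0.4271 0.2198 -0.0371; 0.2198 1.4543 0.1749; -0.0371 0.1749 0.5748]
step 2: x^-=[0.1188, -1.7909, -1.2105]  P^-=[0.7449 0.1116 -0.0455; 0.1116 1.9716 0.4298; -0.0455 0.4298 0.8116]  S=[1.4183]  K=[0.4988; -0.2911; -0.0570]  nu=[-3.1450]  x^+=[-1.4500, -0.8755, -1.0312]  P^+=[0.3920 0.3176 -0.0052; 0.3176 1.8515 0.4062; -0.0052 0.4062 0.8069]
step 3: x^-=[-1.4059, -0.6835, -0.8969]  P^-=[0.7086 0.2163 0.0110; 0.2163 2.4113 0.7174; 0.0110 0.7174 1.1050]  S=[1.3560]  K=[0.4772; -0.2980; -0.0557]  nu=[-1.3236]  x^+=[-2.0376, -0.2891, -0.8232]  P^+=[0.3998 0.4091 0.0470; 0.4091 2.2909 0.6949; 0.0470 0.6949 1.1008]
step 4: x^-=[-1.9789, 0.0623, -0.4838]  P^-=[0.7145 0.3080 0.0792; 0.3080 2.8997 1.0712; 0.0792 1.0712 1.4727]  S=[1.3466]  K=[0.4707; -0.3083; -0.0516]  nu=[3.3802]  x^+=[-0.3878, -0.9797, -0.6581]  P^+=[0.4161 0.5034 0.1119; 0.5034 2.7718 1.0498; 0.1119 1.0498 1.4691]

K[2,0] = -0.0516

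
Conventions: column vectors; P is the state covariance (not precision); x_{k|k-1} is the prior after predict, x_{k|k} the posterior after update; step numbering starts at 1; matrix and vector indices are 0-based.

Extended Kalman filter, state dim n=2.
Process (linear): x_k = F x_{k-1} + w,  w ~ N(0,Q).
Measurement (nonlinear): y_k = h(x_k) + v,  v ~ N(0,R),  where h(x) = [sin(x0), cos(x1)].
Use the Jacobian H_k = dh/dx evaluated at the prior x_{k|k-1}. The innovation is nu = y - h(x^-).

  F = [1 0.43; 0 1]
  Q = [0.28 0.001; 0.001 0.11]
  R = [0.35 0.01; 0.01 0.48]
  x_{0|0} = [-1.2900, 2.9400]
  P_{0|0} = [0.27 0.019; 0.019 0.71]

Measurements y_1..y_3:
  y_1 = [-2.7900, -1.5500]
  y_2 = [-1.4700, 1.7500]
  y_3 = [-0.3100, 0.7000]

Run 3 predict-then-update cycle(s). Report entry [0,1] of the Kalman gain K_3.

step 1: x^-=[-0.0258, 2.9400]  P^-=[0.6976 0.3253; 0.3253 0.8200]  H_jac=[0.9997 0.0000; 0.0000 -0.2002]  S=[1.0472 -0.0551; -0.0551 0.5129]  K=[0.6630 -0.0557; 0.2954 -0.2884]  nu=[-2.7642, -0.5703]  x^+=[-1.8268, 2.2880]  P^+=[0.2316 0.1005; 0.1005 0.6766]
step 2: x^-=[-0.8430, 2.2880]  P^-=[0.7231 0.3925; 0.3925 0.7866]  H_jac=[0.6652 0.0000; 0.0000 -0.7536]  S=[0.6700 -0.1868; -0.1868 0.9268]  K=[0.6665 -0.1848; 0.2239 -0.5945]  nu=[-0.7234, 2.4073]  x^+=[-1.7700, 0.6948]  P^+=[0.3479 0.1089; 0.1089 0.3757]
step 3: x^-=[-1.4713, 0.6948]  P^-=[0.7910 0.2714; 0.2714 0.4857]  H_jac=[0.0994 0.0000; 0.0000 -0.6402]  S=[0.3578 -0.0073; -0.0073 0.6791]  K=[0.2145 -0.2536; 0.0661 -0.4572]  nu=[0.6851, -0.0682]  x^+=[-1.3070, 0.7713]  P^+=[0.7300 0.1868; 0.1868 0.3417]

K[0,1] = -0.2536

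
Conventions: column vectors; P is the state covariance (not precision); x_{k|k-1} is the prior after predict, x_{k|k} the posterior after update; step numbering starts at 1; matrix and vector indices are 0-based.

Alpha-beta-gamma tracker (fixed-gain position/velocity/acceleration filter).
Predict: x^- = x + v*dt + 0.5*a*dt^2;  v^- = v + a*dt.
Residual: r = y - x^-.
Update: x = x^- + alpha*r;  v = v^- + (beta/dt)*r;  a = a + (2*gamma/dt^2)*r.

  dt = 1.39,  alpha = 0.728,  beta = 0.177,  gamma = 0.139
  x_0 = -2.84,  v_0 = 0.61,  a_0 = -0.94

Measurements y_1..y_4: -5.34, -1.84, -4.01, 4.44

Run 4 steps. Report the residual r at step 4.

resid = 12.7088

step 1: x_pred=-2.9002  r=-2.4398  x^+=-4.6764  v^+=-1.0073  a^+=-1.2911
step 2: x_pred=-7.3237  r=5.4837  x^+=-3.3316  v^+=-2.1036  a^+=-0.5020
step 3: x_pred=-6.7405  r=2.7305  x^+=-4.7527  v^+=-2.4537  a^+=-0.1092
step 4: x_pred=-8.2688  r=12.7088  x^+=0.9832  v^+=-0.9871  a^+=1.7194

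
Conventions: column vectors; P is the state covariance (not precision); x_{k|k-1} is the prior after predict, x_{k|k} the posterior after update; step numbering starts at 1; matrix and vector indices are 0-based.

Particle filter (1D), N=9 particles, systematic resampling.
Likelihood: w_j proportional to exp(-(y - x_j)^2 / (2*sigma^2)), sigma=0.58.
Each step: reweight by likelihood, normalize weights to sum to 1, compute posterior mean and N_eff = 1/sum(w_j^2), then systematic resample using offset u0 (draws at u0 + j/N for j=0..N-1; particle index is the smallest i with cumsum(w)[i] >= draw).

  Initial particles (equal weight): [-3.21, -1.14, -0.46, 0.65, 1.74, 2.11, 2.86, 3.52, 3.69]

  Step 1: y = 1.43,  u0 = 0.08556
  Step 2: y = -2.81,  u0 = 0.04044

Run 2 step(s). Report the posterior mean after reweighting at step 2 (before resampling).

post_mean = 0.6500

step 1: w=[0.0000, 0.0000, 0.0027, 0.2213, 0.4738, 0.2749, 0.0262, 0.0008, 0.0003]  mean=1.6258  Neff=2.8593  idx=[3, 3, 4, 4, 4, 4, 5, 5, 6]
step 2: w=[0.5000, 0.5000, 0.0000, 0.0000, 0.0000, 0.0000, 0.0000, 0.0000, 0.0000]  mean=0.6500  Neff=2.0000  idx=[0, 0, 0, 0, 0, 1, 1, 1, 1]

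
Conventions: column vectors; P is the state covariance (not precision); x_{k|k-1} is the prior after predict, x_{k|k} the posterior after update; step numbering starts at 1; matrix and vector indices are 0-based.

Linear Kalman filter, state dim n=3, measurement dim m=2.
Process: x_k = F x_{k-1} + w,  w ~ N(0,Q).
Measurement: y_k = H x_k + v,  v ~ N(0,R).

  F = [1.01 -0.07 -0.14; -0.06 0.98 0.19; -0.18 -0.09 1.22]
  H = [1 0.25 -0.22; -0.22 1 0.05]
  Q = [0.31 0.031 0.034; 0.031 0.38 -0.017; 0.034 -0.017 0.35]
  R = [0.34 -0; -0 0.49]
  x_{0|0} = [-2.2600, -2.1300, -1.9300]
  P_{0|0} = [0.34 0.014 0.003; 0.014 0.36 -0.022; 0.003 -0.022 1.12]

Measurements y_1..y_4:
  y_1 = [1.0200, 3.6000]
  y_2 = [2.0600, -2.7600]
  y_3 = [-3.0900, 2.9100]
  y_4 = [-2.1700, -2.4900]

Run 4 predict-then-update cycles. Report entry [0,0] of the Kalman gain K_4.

step 1: x^-=[-1.8633, -2.3185, -1.7561]  P^-=[0.6773 -0.0263 -0.2126; -0.0263 0.7575 0.1859; -0.2126 0.1859 2.0349]  S=[1.2231 -0.0663; -0.0663 1.3202]  K=[0.5806 -0.1116; 0.1320 0.5918; -0.4894 0.2287]  nu=[3.0766, 5.5964]  x^+=[-0.7019, 1.3998, -1.9819]  P^+=[0.2400 -0.0110 0.1811; -0.0110 0.2841 0.0690; 0.1811 0.0690 1.6580]
step 2: x^-=[-0.5295, 1.0373, -2.4175]  P^-=[0.5404 -0.0321 -0.0675; -0.0321 0.7365 0.4086; -0.0675 0.4086 2.7328]  S=[1.0273 -0.0866; -0.0866 1.3159]  K=[0.5256 -0.0827; 0.1100 0.5878; -0.5184 0.3915]  nu=[1.7983, -3.7929]  x^+=[0.7296, -0.9943, -4.8348]  P^+=[0.2400 -0.0016 0.2767; -0.0016 0.2806 0.1417; 0.2767 0.1417 2.2198]
step 3: x^-=[1.4833, -1.9368, -5.9402]  P^-=[0.5244 -0.0293 -0.0493; -0.0293 0.7771 0.6130; -0.0493 0.6130 3.5114]  S=[1.0226 -0.1195; -0.1195 1.3766]  K=[0.5090 -0.0627; 0.0996 0.6001; -0.5920 0.5293]  nu=[-5.3960, 5.4702]  x^+=[-1.6062, 0.8087, 0.1496]  P^+=[0.2465 0.0064 0.3411; 0.0064 0.2855 0.1998; 0.3411 0.1998 2.6925]
step 4: x^-=[-1.6999, 0.9174, 0.3988]  P^-=[0.5222 -0.0305 -0.0550; -0.0305 0.8181 0.7823; -0.0550 0.7823 4.1743]  S=[1.0382 -0.1528; -0.1528 1.4367]  K=[0.4999 -0.0499; 0.0918 0.6111; -0.6566 0.6284]  nu=[-0.6117, -3.8013]  x^+=[-1.8159, -1.4618, -1.5881]  P^+=[0.2515 0.0117 0.3839; 0.0117 0.2900 0.2407; 0.3839 0.2407 3.0332]

K[0,0] = 0.4999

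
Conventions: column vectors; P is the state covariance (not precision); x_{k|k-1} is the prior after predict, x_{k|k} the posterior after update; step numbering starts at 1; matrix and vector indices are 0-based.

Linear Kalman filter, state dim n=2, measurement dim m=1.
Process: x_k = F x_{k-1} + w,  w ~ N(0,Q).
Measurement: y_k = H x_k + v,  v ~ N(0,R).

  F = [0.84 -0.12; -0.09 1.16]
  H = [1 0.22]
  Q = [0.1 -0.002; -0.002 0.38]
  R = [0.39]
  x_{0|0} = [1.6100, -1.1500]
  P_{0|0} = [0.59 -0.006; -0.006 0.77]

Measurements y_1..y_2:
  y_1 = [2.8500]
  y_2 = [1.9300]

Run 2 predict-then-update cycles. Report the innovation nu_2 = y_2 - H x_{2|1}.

step 1: x^-=[1.4904, -1.4789]  P^-=[0.5286 -0.1597; -0.1597 1.4221]  S=[0.9172]  K=[0.5380; 0.1670]  nu=[1.6850]  x^+=[2.3970, -1.1975]  P^+=[0.2631 -0.2421; -0.2421 1.3966]
step 2: x^-=[2.1572, -1.6048]  P^-=[0.3546 -0.4548; -0.4548 2.3119]  S=[0.6563]  K=[0.3878; 0.0820]  nu=[0.1259]  x^+=[2.2060, -1.5945]  P^+=[0.2559 -0.4757; -0.4757 2.3075]

innov = [0.1259]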